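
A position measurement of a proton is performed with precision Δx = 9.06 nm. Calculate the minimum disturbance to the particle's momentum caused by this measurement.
5.820 × 10^-27 kg·m/s

The uncertainty principle implies that measuring position disturbs momentum:
ΔxΔp ≥ ℏ/2

When we measure position with precision Δx, we necessarily introduce a momentum uncertainty:
Δp ≥ ℏ/(2Δx)
Δp_min = (1.055e-34 J·s) / (2 × 9.060e-09 m)
Δp_min = 5.820e-27 kg·m/s

The more precisely we measure position, the greater the momentum disturbance.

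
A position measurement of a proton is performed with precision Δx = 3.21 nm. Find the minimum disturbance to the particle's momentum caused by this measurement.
1.643 × 10^-26 kg·m/s

The uncertainty principle implies that measuring position disturbs momentum:
ΔxΔp ≥ ℏ/2

When we measure position with precision Δx, we necessarily introduce a momentum uncertainty:
Δp ≥ ℏ/(2Δx)
Δp_min = (1.055e-34 J·s) / (2 × 3.210e-09 m)
Δp_min = 1.643e-26 kg·m/s

The more precisely we measure position, the greater the momentum disturbance.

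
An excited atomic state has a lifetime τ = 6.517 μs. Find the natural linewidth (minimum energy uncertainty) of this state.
50.500 peV

Using the energy-time uncertainty principle:
ΔEΔt ≥ ℏ/2

The lifetime τ represents the time uncertainty Δt.
The natural linewidth (minimum energy uncertainty) is:

ΔE = ℏ/(2τ)
ΔE = (1.055e-34 J·s) / (2 × 6.517e-06 s)
ΔE = 8.091e-30 J = 50.500 peV

This natural linewidth limits the precision of spectroscopic measurements.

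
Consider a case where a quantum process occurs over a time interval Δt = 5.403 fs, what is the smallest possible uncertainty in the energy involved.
60.912 meV

Using the energy-time uncertainty principle:
ΔEΔt ≥ ℏ/2

The minimum uncertainty in energy is:
ΔE_min = ℏ/(2Δt)
ΔE_min = (1.055e-34 J·s) / (2 × 5.403e-15 s)
ΔE_min = 9.759e-21 J = 60.912 meV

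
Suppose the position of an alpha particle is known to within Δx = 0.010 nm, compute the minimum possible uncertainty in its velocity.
793.549 m/s

Using the Heisenberg uncertainty principle and Δp = mΔv:
ΔxΔp ≥ ℏ/2
Δx(mΔv) ≥ ℏ/2

The minimum uncertainty in velocity is:
Δv_min = ℏ/(2mΔx)
Δv_min = (1.055e-34 J·s) / (2 × 6.645e-27 kg × 1.000e-11 m)
Δv_min = 7.935e+02 m/s = 793.549 m/s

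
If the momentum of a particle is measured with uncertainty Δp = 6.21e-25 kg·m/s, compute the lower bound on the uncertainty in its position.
84.909 pm

Using the Heisenberg uncertainty principle:
ΔxΔp ≥ ℏ/2

The minimum uncertainty in position is:
Δx_min = ℏ/(2Δp)
Δx_min = (1.055e-34 J·s) / (2 × 6.210e-25 kg·m/s)
Δx_min = 8.491e-11 m = 84.909 pm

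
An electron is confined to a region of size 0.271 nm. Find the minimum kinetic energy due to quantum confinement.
129.695 meV

Using the uncertainty principle:

1. Position uncertainty: Δx ≈ 2.710e-10 m
2. Minimum momentum uncertainty: Δp = ℏ/(2Δx) = 1.946e-25 kg·m/s
3. Minimum kinetic energy:
   KE = (Δp)²/(2m) = (1.946e-25)²/(2 × 9.109e-31 kg)
   KE = 2.078e-20 J = 129.695 meV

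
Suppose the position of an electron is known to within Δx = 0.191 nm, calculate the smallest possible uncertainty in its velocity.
303.057 km/s

Using the Heisenberg uncertainty principle and Δp = mΔv:
ΔxΔp ≥ ℏ/2
Δx(mΔv) ≥ ℏ/2

The minimum uncertainty in velocity is:
Δv_min = ℏ/(2mΔx)
Δv_min = (1.055e-34 J·s) / (2 × 9.109e-31 kg × 1.910e-10 m)
Δv_min = 3.031e+05 m/s = 303.057 km/s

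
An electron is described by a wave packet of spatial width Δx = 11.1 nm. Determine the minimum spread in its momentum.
4.750 × 10^-27 kg·m/s

For a wave packet, the spatial width Δx and momentum spread Δp are related by the uncertainty principle:
ΔxΔp ≥ ℏ/2

The minimum momentum spread is:
Δp_min = ℏ/(2Δx)
Δp_min = (1.055e-34 J·s) / (2 × 1.110e-08 m)
Δp_min = 4.750e-27 kg·m/s

A wave packet cannot have both a well-defined position and well-defined momentum.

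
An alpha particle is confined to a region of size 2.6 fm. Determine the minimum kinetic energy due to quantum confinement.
193.167 keV

Using the uncertainty principle:

1. Position uncertainty: Δx ≈ 2.600e-15 m
2. Minimum momentum uncertainty: Δp = ℏ/(2Δx) = 2.028e-20 kg·m/s
3. Minimum kinetic energy:
   KE = (Δp)²/(2m) = (2.028e-20)²/(2 × 6.645e-27 kg)
   KE = 3.095e-14 J = 193.167 keV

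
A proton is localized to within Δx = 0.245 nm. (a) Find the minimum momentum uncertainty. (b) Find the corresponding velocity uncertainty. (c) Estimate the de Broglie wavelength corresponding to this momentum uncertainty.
(a) Δp_min = 2.152 × 10^-25 kg·m/s
(b) Δv_min = 128.671 m/s
(c) λ_dB = 3.079 nm

Step-by-step:

(a) From the uncertainty principle:
Δp_min = ℏ/(2Δx) = (1.055e-34 J·s)/(2 × 2.450e-10 m) = 2.152e-25 kg·m/s

(b) The velocity uncertainty:
Δv = Δp/m = (2.152e-25 kg·m/s)/(1.673e-27 kg) = 1.287e+02 m/s = 128.671 m/s

(c) The de Broglie wavelength for this momentum:
λ = h/p = (6.626e-34 J·s)/(2.152e-25 kg·m/s) = 3.079e-09 m = 3.079 nm

Note: The de Broglie wavelength is comparable to the localization size, as expected from wave-particle duality.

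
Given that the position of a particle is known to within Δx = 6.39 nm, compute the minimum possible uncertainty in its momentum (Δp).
8.252 × 10^-27 kg·m/s

Using the Heisenberg uncertainty principle:
ΔxΔp ≥ ℏ/2

The minimum uncertainty in momentum is:
Δp_min = ℏ/(2Δx)
Δp_min = (1.055e-34 J·s) / (2 × 6.390e-09 m)
Δp_min = 8.252e-27 kg·m/s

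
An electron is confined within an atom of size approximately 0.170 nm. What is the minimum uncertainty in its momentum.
3.102 × 10^-25 kg·m/s

Using the Heisenberg uncertainty principle:
ΔxΔp ≥ ℏ/2

With Δx ≈ L = 1.700e-10 m (the confinement size):
Δp_min = ℏ/(2Δx)
Δp_min = (1.055e-34 J·s) / (2 × 1.700e-10 m)
Δp_min = 3.102e-25 kg·m/s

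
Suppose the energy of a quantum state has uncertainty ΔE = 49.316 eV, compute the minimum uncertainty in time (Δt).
6.673 as

Using the energy-time uncertainty principle:
ΔEΔt ≥ ℏ/2

The minimum uncertainty in time is:
Δt_min = ℏ/(2ΔE)
Δt_min = (1.055e-34 J·s) / (2 × 7.901e-18 J)
Δt_min = 6.673e-18 s = 6.673 as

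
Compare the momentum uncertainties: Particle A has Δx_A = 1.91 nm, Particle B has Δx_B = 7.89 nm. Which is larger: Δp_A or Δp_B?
Particle A has the larger minimum momentum uncertainty, by a factor of 4.13.

For each particle, the minimum momentum uncertainty is Δp_min = ℏ/(2Δx):

Particle A: Δp_A = ℏ/(2×1.910e-09 m) = 2.761e-26 kg·m/s
Particle B: Δp_B = ℏ/(2×7.890e-09 m) = 6.683e-27 kg·m/s

Ratio: Δp_A/Δp_B = 4.13

Since Δp_min ∝ 1/Δx, the particle with smaller position uncertainty (A) has larger momentum uncertainty.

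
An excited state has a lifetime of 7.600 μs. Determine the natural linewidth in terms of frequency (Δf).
10.471 kHz

Using the energy-time uncertainty principle and E = hf:
ΔEΔt ≥ ℏ/2
hΔf·Δt ≥ ℏ/2

The minimum frequency uncertainty is:
Δf = ℏ/(2hτ) = 1/(4πτ)
Δf = 1/(4π × 7.600e-06 s)
Δf = 1.047e+04 Hz = 10.471 kHz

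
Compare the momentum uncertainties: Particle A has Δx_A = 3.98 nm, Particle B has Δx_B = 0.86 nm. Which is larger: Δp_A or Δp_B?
Particle B has the larger minimum momentum uncertainty, by a factor of 4.63.

For each particle, the minimum momentum uncertainty is Δp_min = ℏ/(2Δx):

Particle A: Δp_A = ℏ/(2×3.980e-09 m) = 1.325e-26 kg·m/s
Particle B: Δp_B = ℏ/(2×8.600e-10 m) = 6.131e-26 kg·m/s

Ratio: Δp_B/Δp_A = 4.63

Since Δp_min ∝ 1/Δx, the particle with smaller position uncertainty (B) has larger momentum uncertainty.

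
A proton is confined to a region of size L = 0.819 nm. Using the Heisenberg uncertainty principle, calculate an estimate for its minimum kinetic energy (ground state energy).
7.734 μeV

Using the uncertainty principle to estimate ground state energy:

1. The position uncertainty is approximately the confinement size:
   Δx ≈ L = 8.190e-10 m

2. From ΔxΔp ≥ ℏ/2, the minimum momentum uncertainty is:
   Δp ≈ ℏ/(2L) = 6.438e-26 kg·m/s

3. The kinetic energy is approximately:
   KE ≈ (Δp)²/(2m) = (6.438e-26)²/(2 × 1.673e-27 kg)
   KE ≈ 1.239e-24 J = 7.734 μeV

This is an order-of-magnitude estimate of the ground state energy.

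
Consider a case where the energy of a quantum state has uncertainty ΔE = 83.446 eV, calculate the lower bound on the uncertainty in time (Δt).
3.944 as

Using the energy-time uncertainty principle:
ΔEΔt ≥ ℏ/2

The minimum uncertainty in time is:
Δt_min = ℏ/(2ΔE)
Δt_min = (1.055e-34 J·s) / (2 × 1.337e-17 J)
Δt_min = 3.944e-18 s = 3.944 as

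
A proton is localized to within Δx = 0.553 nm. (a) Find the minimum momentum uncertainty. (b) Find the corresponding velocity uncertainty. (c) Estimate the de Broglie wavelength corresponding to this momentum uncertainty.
(a) Δp_min = 9.535 × 10^-26 kg·m/s
(b) Δv_min = 57.006 m/s
(c) λ_dB = 6.949 nm

Step-by-step:

(a) From the uncertainty principle:
Δp_min = ℏ/(2Δx) = (1.055e-34 J·s)/(2 × 5.530e-10 m) = 9.535e-26 kg·m/s

(b) The velocity uncertainty:
Δv = Δp/m = (9.535e-26 kg·m/s)/(1.673e-27 kg) = 5.701e+01 m/s = 57.006 m/s

(c) The de Broglie wavelength for this momentum:
λ = h/p = (6.626e-34 J·s)/(9.535e-26 kg·m/s) = 6.949e-09 m = 6.949 nm

Note: The de Broglie wavelength is comparable to the localization size, as expected from wave-particle duality.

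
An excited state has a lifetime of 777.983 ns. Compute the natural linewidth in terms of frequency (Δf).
102.287 kHz

Using the energy-time uncertainty principle and E = hf:
ΔEΔt ≥ ℏ/2
hΔf·Δt ≥ ℏ/2

The minimum frequency uncertainty is:
Δf = ℏ/(2hτ) = 1/(4πτ)
Δf = 1/(4π × 7.780e-07 s)
Δf = 1.023e+05 Hz = 102.287 kHz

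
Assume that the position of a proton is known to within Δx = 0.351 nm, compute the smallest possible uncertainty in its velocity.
89.813 m/s

Using the Heisenberg uncertainty principle and Δp = mΔv:
ΔxΔp ≥ ℏ/2
Δx(mΔv) ≥ ℏ/2

The minimum uncertainty in velocity is:
Δv_min = ℏ/(2mΔx)
Δv_min = (1.055e-34 J·s) / (2 × 1.673e-27 kg × 3.510e-10 m)
Δv_min = 8.981e+01 m/s = 89.813 m/s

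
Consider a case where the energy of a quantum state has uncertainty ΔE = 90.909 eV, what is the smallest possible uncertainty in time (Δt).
3.620 as

Using the energy-time uncertainty principle:
ΔEΔt ≥ ℏ/2

The minimum uncertainty in time is:
Δt_min = ℏ/(2ΔE)
Δt_min = (1.055e-34 J·s) / (2 × 1.457e-17 J)
Δt_min = 3.620e-18 s = 3.620 as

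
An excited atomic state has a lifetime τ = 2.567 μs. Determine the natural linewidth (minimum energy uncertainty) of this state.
128.206 peV

Using the energy-time uncertainty principle:
ΔEΔt ≥ ℏ/2

The lifetime τ represents the time uncertainty Δt.
The natural linewidth (minimum energy uncertainty) is:

ΔE = ℏ/(2τ)
ΔE = (1.055e-34 J·s) / (2 × 2.567e-06 s)
ΔE = 2.054e-29 J = 128.206 peV

This natural linewidth limits the precision of spectroscopic measurements.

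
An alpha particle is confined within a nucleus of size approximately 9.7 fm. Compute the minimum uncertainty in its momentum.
5.436 × 10^-21 kg·m/s

Using the Heisenberg uncertainty principle:
ΔxΔp ≥ ℏ/2

With Δx ≈ L = 9.700e-15 m (the confinement size):
Δp_min = ℏ/(2Δx)
Δp_min = (1.055e-34 J·s) / (2 × 9.700e-15 m)
Δp_min = 5.436e-21 kg·m/s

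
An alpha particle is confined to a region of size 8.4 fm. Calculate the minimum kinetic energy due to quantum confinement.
18.506 keV

Using the uncertainty principle:

1. Position uncertainty: Δx ≈ 8.400e-15 m
2. Minimum momentum uncertainty: Δp = ℏ/(2Δx) = 6.277e-21 kg·m/s
3. Minimum kinetic energy:
   KE = (Δp)²/(2m) = (6.277e-21)²/(2 × 6.645e-27 kg)
   KE = 2.965e-15 J = 18.506 keV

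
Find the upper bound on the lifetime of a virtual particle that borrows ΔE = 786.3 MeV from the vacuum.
4.186 × 10^-25 s

Using the energy-time uncertainty principle:
ΔEΔt ≥ ℏ/2

For a virtual particle borrowing energy ΔE, the maximum lifetime is:
Δt_max = ℏ/(2ΔE)

Converting energy:
ΔE = 786.3 MeV = 1.260e-10 J

Δt_max = (1.055e-34 J·s) / (2 × 1.260e-10 J)
Δt_max = 4.186e-25 s = 4.186 × 10^-25 s

Virtual particles with higher borrowed energy exist for shorter times.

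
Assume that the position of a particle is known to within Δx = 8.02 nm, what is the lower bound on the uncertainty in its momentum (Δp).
6.575 × 10^-27 kg·m/s

Using the Heisenberg uncertainty principle:
ΔxΔp ≥ ℏ/2

The minimum uncertainty in momentum is:
Δp_min = ℏ/(2Δx)
Δp_min = (1.055e-34 J·s) / (2 × 8.020e-09 m)
Δp_min = 6.575e-27 kg·m/s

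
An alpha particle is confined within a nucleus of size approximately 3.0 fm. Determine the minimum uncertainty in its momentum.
1.758 × 10^-20 kg·m/s

Using the Heisenberg uncertainty principle:
ΔxΔp ≥ ℏ/2

With Δx ≈ L = 3.000e-15 m (the confinement size):
Δp_min = ℏ/(2Δx)
Δp_min = (1.055e-34 J·s) / (2 × 3.000e-15 m)
Δp_min = 1.758e-20 kg·m/s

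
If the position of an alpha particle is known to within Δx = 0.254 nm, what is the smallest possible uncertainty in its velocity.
31.242 m/s

Using the Heisenberg uncertainty principle and Δp = mΔv:
ΔxΔp ≥ ℏ/2
Δx(mΔv) ≥ ℏ/2

The minimum uncertainty in velocity is:
Δv_min = ℏ/(2mΔx)
Δv_min = (1.055e-34 J·s) / (2 × 6.645e-27 kg × 2.540e-10 m)
Δv_min = 3.124e+01 m/s = 31.242 m/s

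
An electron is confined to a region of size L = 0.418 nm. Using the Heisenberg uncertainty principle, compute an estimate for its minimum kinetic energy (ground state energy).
54.514 meV

Using the uncertainty principle to estimate ground state energy:

1. The position uncertainty is approximately the confinement size:
   Δx ≈ L = 4.180e-10 m

2. From ΔxΔp ≥ ℏ/2, the minimum momentum uncertainty is:
   Δp ≈ ℏ/(2L) = 1.261e-25 kg·m/s

3. The kinetic energy is approximately:
   KE ≈ (Δp)²/(2m) = (1.261e-25)²/(2 × 9.109e-31 kg)
   KE ≈ 8.734e-21 J = 54.514 meV

This is an order-of-magnitude estimate of the ground state energy.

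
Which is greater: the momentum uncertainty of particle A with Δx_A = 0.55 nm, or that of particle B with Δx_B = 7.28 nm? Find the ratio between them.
Particle A has the larger minimum momentum uncertainty, by a factor of 13.24.

For each particle, the minimum momentum uncertainty is Δp_min = ℏ/(2Δx):

Particle A: Δp_A = ℏ/(2×5.500e-10 m) = 9.587e-26 kg·m/s
Particle B: Δp_B = ℏ/(2×7.280e-09 m) = 7.243e-27 kg·m/s

Ratio: Δp_A/Δp_B = 13.24

Since Δp_min ∝ 1/Δx, the particle with smaller position uncertainty (A) has larger momentum uncertainty.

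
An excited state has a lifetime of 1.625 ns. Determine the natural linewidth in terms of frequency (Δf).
48.971 MHz

Using the energy-time uncertainty principle and E = hf:
ΔEΔt ≥ ℏ/2
hΔf·Δt ≥ ℏ/2

The minimum frequency uncertainty is:
Δf = ℏ/(2hτ) = 1/(4πτ)
Δf = 1/(4π × 1.625e-09 s)
Δf = 4.897e+07 Hz = 48.971 MHz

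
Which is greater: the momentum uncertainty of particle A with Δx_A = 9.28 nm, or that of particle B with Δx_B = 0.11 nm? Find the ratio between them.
Particle B has the larger minimum momentum uncertainty, by a factor of 84.36.

For each particle, the minimum momentum uncertainty is Δp_min = ℏ/(2Δx):

Particle A: Δp_A = ℏ/(2×9.280e-09 m) = 5.682e-27 kg·m/s
Particle B: Δp_B = ℏ/(2×1.100e-10 m) = 4.794e-25 kg·m/s

Ratio: Δp_B/Δp_A = 84.36

Since Δp_min ∝ 1/Δx, the particle with smaller position uncertainty (B) has larger momentum uncertainty.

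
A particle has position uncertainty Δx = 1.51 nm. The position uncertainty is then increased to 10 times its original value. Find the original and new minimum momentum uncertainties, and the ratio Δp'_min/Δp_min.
Original Δp_min = 3.492 × 10^-26 kg·m/s; new Δp'_min = 3.492 × 10^-27 kg·m/s; ratio Δp'_min/Δp_min = 1/10.

From the uncertainty principle ΔxΔp ≥ ℏ/2, the minimum momentum uncertainty is Δp_min = ℏ/(2Δx).

Original (Δx = 1.51 nm = 1.510e-09 m):
Δp_min = (1.055e-34 J·s)/(2 × 1.510e-09 m) = 3.492e-26 kg·m/s

When Δx → 10Δx:
Δp'_min = ℏ/(2 × 10Δx) = (1/10) × ℏ/(2Δx) = (1/10) × Δp_min
Δp'_min = 1/10 × 3.492e-26 kg·m/s = 3.492e-27 kg·m/s

Since Δp_min ∝ 1/Δx, when Δx is increased to 10 times its original value, Δp_min decreases to 1/10 of its original value.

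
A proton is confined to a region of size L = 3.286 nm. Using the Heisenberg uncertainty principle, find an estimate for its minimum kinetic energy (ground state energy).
480.418 neV

Using the uncertainty principle to estimate ground state energy:

1. The position uncertainty is approximately the confinement size:
   Δx ≈ L = 3.286e-09 m

2. From ΔxΔp ≥ ℏ/2, the minimum momentum uncertainty is:
   Δp ≈ ℏ/(2L) = 1.605e-26 kg·m/s

3. The kinetic energy is approximately:
   KE ≈ (Δp)²/(2m) = (1.605e-26)²/(2 × 1.673e-27 kg)
   KE ≈ 7.697e-26 J = 480.418 neV

This is an order-of-magnitude estimate of the ground state energy.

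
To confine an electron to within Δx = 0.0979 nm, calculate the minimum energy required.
993.797 meV

Localizing a particle requires giving it sufficient momentum uncertainty:

1. From uncertainty principle: Δp ≥ ℏ/(2Δx)
   Δp_min = (1.055e-34 J·s) / (2 × 9.790e-11 m)
   Δp_min = 5.386e-25 kg·m/s

2. This momentum uncertainty corresponds to kinetic energy:
   KE ≈ (Δp)²/(2m) = (5.386e-25)²/(2 × 9.109e-31 kg)
   KE = 1.592e-19 J = 993.797 meV

Tighter localization requires more energy.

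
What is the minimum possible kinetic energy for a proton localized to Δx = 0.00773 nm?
86.815 meV

Localizing a particle requires giving it sufficient momentum uncertainty:

1. From uncertainty principle: Δp ≥ ℏ/(2Δx)
   Δp_min = (1.055e-34 J·s) / (2 × 7.730e-12 m)
   Δp_min = 6.821e-24 kg·m/s

2. This momentum uncertainty corresponds to kinetic energy:
   KE ≈ (Δp)²/(2m) = (6.821e-24)²/(2 × 1.673e-27 kg)
   KE = 1.391e-20 J = 86.815 meV

Tighter localization requires more energy.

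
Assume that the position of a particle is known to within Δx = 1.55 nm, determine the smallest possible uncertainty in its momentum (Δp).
3.402 × 10^-26 kg·m/s

Using the Heisenberg uncertainty principle:
ΔxΔp ≥ ℏ/2

The minimum uncertainty in momentum is:
Δp_min = ℏ/(2Δx)
Δp_min = (1.055e-34 J·s) / (2 × 1.550e-09 m)
Δp_min = 3.402e-26 kg·m/s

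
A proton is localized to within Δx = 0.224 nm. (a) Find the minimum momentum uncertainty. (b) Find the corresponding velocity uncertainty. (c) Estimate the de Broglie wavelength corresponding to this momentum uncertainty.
(a) Δp_min = 2.354 × 10^-25 kg·m/s
(b) Δv_min = 140.734 m/s
(c) λ_dB = 2.815 nm

Step-by-step:

(a) From the uncertainty principle:
Δp_min = ℏ/(2Δx) = (1.055e-34 J·s)/(2 × 2.240e-10 m) = 2.354e-25 kg·m/s

(b) The velocity uncertainty:
Δv = Δp/m = (2.354e-25 kg·m/s)/(1.673e-27 kg) = 1.407e+02 m/s = 140.734 m/s

(c) The de Broglie wavelength for this momentum:
λ = h/p = (6.626e-34 J·s)/(2.354e-25 kg·m/s) = 2.815e-09 m = 2.815 nm

Note: The de Broglie wavelength is comparable to the localization size, as expected from wave-particle duality.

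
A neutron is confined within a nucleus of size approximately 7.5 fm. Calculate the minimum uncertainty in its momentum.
7.030 × 10^-21 kg·m/s

Using the Heisenberg uncertainty principle:
ΔxΔp ≥ ℏ/2

With Δx ≈ L = 7.500e-15 m (the confinement size):
Δp_min = ℏ/(2Δx)
Δp_min = (1.055e-34 J·s) / (2 × 7.500e-15 m)
Δp_min = 7.030e-21 kg·m/s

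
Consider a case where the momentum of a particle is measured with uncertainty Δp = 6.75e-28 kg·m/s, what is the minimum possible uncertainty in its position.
78.116 nm

Using the Heisenberg uncertainty principle:
ΔxΔp ≥ ℏ/2

The minimum uncertainty in position is:
Δx_min = ℏ/(2Δp)
Δx_min = (1.055e-34 J·s) / (2 × 6.750e-28 kg·m/s)
Δx_min = 7.812e-08 m = 78.116 nm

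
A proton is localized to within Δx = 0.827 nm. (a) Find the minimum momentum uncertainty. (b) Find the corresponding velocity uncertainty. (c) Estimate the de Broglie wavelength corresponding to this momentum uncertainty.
(a) Δp_min = 6.376 × 10^-26 kg·m/s
(b) Δv_min = 38.119 m/s
(c) λ_dB = 10.392 nm

Step-by-step:

(a) From the uncertainty principle:
Δp_min = ℏ/(2Δx) = (1.055e-34 J·s)/(2 × 8.270e-10 m) = 6.376e-26 kg·m/s

(b) The velocity uncertainty:
Δv = Δp/m = (6.376e-26 kg·m/s)/(1.673e-27 kg) = 3.812e+01 m/s = 38.119 m/s

(c) The de Broglie wavelength for this momentum:
λ = h/p = (6.626e-34 J·s)/(6.376e-26 kg·m/s) = 1.039e-08 m = 10.392 nm

Note: The de Broglie wavelength is comparable to the localization size, as expected from wave-particle duality.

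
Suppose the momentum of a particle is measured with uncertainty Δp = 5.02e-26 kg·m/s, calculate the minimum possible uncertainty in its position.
1.050 nm

Using the Heisenberg uncertainty principle:
ΔxΔp ≥ ℏ/2

The minimum uncertainty in position is:
Δx_min = ℏ/(2Δp)
Δx_min = (1.055e-34 J·s) / (2 × 5.020e-26 kg·m/s)
Δx_min = 1.050e-09 m = 1.050 nm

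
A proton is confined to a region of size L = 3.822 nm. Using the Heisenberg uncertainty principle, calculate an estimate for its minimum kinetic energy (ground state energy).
355.118 neV

Using the uncertainty principle to estimate ground state energy:

1. The position uncertainty is approximately the confinement size:
   Δx ≈ L = 3.822e-09 m

2. From ΔxΔp ≥ ℏ/2, the minimum momentum uncertainty is:
   Δp ≈ ℏ/(2L) = 1.380e-26 kg·m/s

3. The kinetic energy is approximately:
   KE ≈ (Δp)²/(2m) = (1.380e-26)²/(2 × 1.673e-27 kg)
   KE ≈ 5.690e-26 J = 355.118 neV

This is an order-of-magnitude estimate of the ground state energy.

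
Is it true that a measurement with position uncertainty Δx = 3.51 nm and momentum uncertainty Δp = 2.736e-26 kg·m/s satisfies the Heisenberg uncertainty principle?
Yes, it satisfies the uncertainty principle.

Calculate the product ΔxΔp:
ΔxΔp = (3.510e-09 m) × (2.736e-26 kg·m/s)
ΔxΔp = 9.603e-35 J·s

Compare to the minimum allowed value ℏ/2:
ℏ/2 = 5.273e-35 J·s

Since ΔxΔp = 9.603e-35 J·s ≥ 5.273e-35 J·s = ℏ/2,
the measurement satisfies the uncertainty principle.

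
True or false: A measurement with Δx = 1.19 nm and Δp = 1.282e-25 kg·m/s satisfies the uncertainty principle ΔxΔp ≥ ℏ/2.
Yes, it satisfies the uncertainty principle.

Calculate the product ΔxΔp:
ΔxΔp = (1.190e-09 m) × (1.282e-25 kg·m/s)
ΔxΔp = 1.526e-34 J·s

Compare to the minimum allowed value ℏ/2:
ℏ/2 = 5.273e-35 J·s

Since ΔxΔp = 1.526e-34 J·s ≥ 5.273e-35 J·s = ℏ/2,
the measurement satisfies the uncertainty principle.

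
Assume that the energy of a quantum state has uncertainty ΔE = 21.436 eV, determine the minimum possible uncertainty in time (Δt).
15.353 as

Using the energy-time uncertainty principle:
ΔEΔt ≥ ℏ/2

The minimum uncertainty in time is:
Δt_min = ℏ/(2ΔE)
Δt_min = (1.055e-34 J·s) / (2 × 3.434e-18 J)
Δt_min = 1.535e-17 s = 15.353 as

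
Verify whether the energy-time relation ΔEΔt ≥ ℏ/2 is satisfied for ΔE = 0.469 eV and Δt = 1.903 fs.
Yes, it satisfies the uncertainty relation.

Calculate the product ΔEΔt:
ΔE = 0.469 eV = 7.514e-20 J
ΔEΔt = (7.514e-20 J) × (1.903e-15 s)
ΔEΔt = 1.430e-34 J·s

Compare to the minimum allowed value ℏ/2:
ℏ/2 = 5.273e-35 J·s

Since ΔEΔt = 1.430e-34 J·s ≥ 5.273e-35 J·s = ℏ/2,
this satisfies the uncertainty relation.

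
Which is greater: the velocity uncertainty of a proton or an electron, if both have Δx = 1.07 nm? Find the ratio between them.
The electron has the larger minimum velocity uncertainty, by a ratio of 1836.2.

For both particles, Δp_min = ℏ/(2Δx) = 4.928e-26 kg·m/s (same for both).

The velocity uncertainty is Δv = Δp/m:
- proton: Δv = 4.928e-26 / 1.673e-27 = 2.946e+01 m/s = 29.462 m/s
- electron: Δv = 4.928e-26 / 9.109e-31 = 5.410e+04 m/s = 54.097 km/s

Ratio: 5.410e+04 / 2.946e+01 = 1836.2

The lighter particle has larger velocity uncertainty because Δv ∝ 1/m.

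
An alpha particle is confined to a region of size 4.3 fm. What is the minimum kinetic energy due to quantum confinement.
70.622 keV

Using the uncertainty principle:

1. Position uncertainty: Δx ≈ 4.300e-15 m
2. Minimum momentum uncertainty: Δp = ℏ/(2Δx) = 1.226e-20 kg·m/s
3. Minimum kinetic energy:
   KE = (Δp)²/(2m) = (1.226e-20)²/(2 × 6.645e-27 kg)
   KE = 1.131e-14 J = 70.622 keV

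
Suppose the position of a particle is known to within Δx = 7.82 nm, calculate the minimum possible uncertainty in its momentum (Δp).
6.743 × 10^-27 kg·m/s

Using the Heisenberg uncertainty principle:
ΔxΔp ≥ ℏ/2

The minimum uncertainty in momentum is:
Δp_min = ℏ/(2Δx)
Δp_min = (1.055e-34 J·s) / (2 × 7.820e-09 m)
Δp_min = 6.743e-27 kg·m/s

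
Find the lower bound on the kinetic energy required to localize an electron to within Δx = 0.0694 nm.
1.978 eV

Localizing a particle requires giving it sufficient momentum uncertainty:

1. From uncertainty principle: Δp ≥ ℏ/(2Δx)
   Δp_min = (1.055e-34 J·s) / (2 × 6.940e-11 m)
   Δp_min = 7.598e-25 kg·m/s

2. This momentum uncertainty corresponds to kinetic energy:
   KE ≈ (Δp)²/(2m) = (7.598e-25)²/(2 × 9.109e-31 kg)
   KE = 3.169e-19 J = 1.978 eV

Tighter localization requires more energy.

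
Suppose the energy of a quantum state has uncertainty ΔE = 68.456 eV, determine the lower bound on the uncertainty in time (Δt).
4.808 as

Using the energy-time uncertainty principle:
ΔEΔt ≥ ℏ/2

The minimum uncertainty in time is:
Δt_min = ℏ/(2ΔE)
Δt_min = (1.055e-34 J·s) / (2 × 1.097e-17 J)
Δt_min = 4.808e-18 s = 4.808 as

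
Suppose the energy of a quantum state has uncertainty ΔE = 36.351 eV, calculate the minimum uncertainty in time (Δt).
9.054 as

Using the energy-time uncertainty principle:
ΔEΔt ≥ ℏ/2

The minimum uncertainty in time is:
Δt_min = ℏ/(2ΔE)
Δt_min = (1.055e-34 J·s) / (2 × 5.824e-18 J)
Δt_min = 9.054e-18 s = 9.054 as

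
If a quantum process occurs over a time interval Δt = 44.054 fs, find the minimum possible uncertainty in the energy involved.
7.471 meV

Using the energy-time uncertainty principle:
ΔEΔt ≥ ℏ/2

The minimum uncertainty in energy is:
ΔE_min = ℏ/(2Δt)
ΔE_min = (1.055e-34 J·s) / (2 × 4.405e-14 s)
ΔE_min = 1.197e-21 J = 7.471 meV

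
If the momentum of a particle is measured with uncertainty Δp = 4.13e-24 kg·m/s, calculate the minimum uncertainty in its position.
12.767 pm

Using the Heisenberg uncertainty principle:
ΔxΔp ≥ ℏ/2

The minimum uncertainty in position is:
Δx_min = ℏ/(2Δp)
Δx_min = (1.055e-34 J·s) / (2 × 4.130e-24 kg·m/s)
Δx_min = 1.277e-11 m = 12.767 pm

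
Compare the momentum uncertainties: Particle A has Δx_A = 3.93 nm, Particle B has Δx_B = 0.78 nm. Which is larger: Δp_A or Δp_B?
Particle B has the larger minimum momentum uncertainty, by a factor of 5.04.

For each particle, the minimum momentum uncertainty is Δp_min = ℏ/(2Δx):

Particle A: Δp_A = ℏ/(2×3.930e-09 m) = 1.342e-26 kg·m/s
Particle B: Δp_B = ℏ/(2×7.800e-10 m) = 6.760e-26 kg·m/s

Ratio: Δp_B/Δp_A = 5.04

Since Δp_min ∝ 1/Δx, the particle with smaller position uncertainty (B) has larger momentum uncertainty.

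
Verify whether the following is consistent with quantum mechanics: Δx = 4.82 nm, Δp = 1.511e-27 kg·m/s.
No, it violates the uncertainty principle (impossible measurement).

Calculate the product ΔxΔp:
ΔxΔp = (4.820e-09 m) × (1.511e-27 kg·m/s)
ΔxΔp = 7.283e-36 J·s

Compare to the minimum allowed value ℏ/2:
ℏ/2 = 5.273e-35 J·s

Since ΔxΔp = 7.283e-36 J·s < 5.273e-35 J·s = ℏ/2,
the measurement violates the uncertainty principle.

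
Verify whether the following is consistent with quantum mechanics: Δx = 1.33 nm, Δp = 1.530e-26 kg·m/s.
No, it violates the uncertainty principle (impossible measurement).

Calculate the product ΔxΔp:
ΔxΔp = (1.330e-09 m) × (1.530e-26 kg·m/s)
ΔxΔp = 2.035e-35 J·s

Compare to the minimum allowed value ℏ/2:
ℏ/2 = 5.273e-35 J·s

Since ΔxΔp = 2.035e-35 J·s < 5.273e-35 J·s = ℏ/2,
the measurement violates the uncertainty principle.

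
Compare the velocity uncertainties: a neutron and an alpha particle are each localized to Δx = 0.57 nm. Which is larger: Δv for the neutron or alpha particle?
The neutron has the larger minimum velocity uncertainty, by a ratio of 4.0.

For both particles, Δp_min = ℏ/(2Δx) = 9.251e-26 kg·m/s (same for both).

The velocity uncertainty is Δv = Δp/m:
- neutron: Δv = 9.251e-26 / 1.675e-27 = 5.523e+01 m/s = 55.230 m/s
- alpha particle: Δv = 9.251e-26 / 6.645e-27 = 1.392e+01 m/s = 13.922 m/s

Ratio: 5.523e+01 / 1.392e+01 = 4.0

The lighter particle has larger velocity uncertainty because Δv ∝ 1/m.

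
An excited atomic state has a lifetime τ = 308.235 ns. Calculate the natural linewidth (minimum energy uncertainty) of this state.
1.068 neV

Using the energy-time uncertainty principle:
ΔEΔt ≥ ℏ/2

The lifetime τ represents the time uncertainty Δt.
The natural linewidth (minimum energy uncertainty) is:

ΔE = ℏ/(2τ)
ΔE = (1.055e-34 J·s) / (2 × 3.082e-07 s)
ΔE = 1.711e-28 J = 1.068 neV

This natural linewidth limits the precision of spectroscopic measurements.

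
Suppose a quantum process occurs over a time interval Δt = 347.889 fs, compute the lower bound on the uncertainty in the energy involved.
946.009 μeV

Using the energy-time uncertainty principle:
ΔEΔt ≥ ℏ/2

The minimum uncertainty in energy is:
ΔE_min = ℏ/(2Δt)
ΔE_min = (1.055e-34 J·s) / (2 × 3.479e-13 s)
ΔE_min = 1.516e-22 J = 946.009 μeV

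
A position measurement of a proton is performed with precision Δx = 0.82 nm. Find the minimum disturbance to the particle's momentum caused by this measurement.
6.430 × 10^-26 kg·m/s

The uncertainty principle implies that measuring position disturbs momentum:
ΔxΔp ≥ ℏ/2

When we measure position with precision Δx, we necessarily introduce a momentum uncertainty:
Δp ≥ ℏ/(2Δx)
Δp_min = (1.055e-34 J·s) / (2 × 8.200e-10 m)
Δp_min = 6.430e-26 kg·m/s

The more precisely we measure position, the greater the momentum disturbance.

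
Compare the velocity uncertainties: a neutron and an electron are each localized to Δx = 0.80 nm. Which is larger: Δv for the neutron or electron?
The electron has the larger minimum velocity uncertainty, by a ratio of 1838.7.

For both particles, Δp_min = ℏ/(2Δx) = 6.591e-26 kg·m/s (same for both).

The velocity uncertainty is Δv = Δp/m:
- neutron: Δv = 6.591e-26 / 1.675e-27 = 3.935e+01 m/s = 39.351 m/s
- electron: Δv = 6.591e-26 / 9.109e-31 = 7.235e+04 m/s = 72.355 km/s

Ratio: 7.235e+04 / 3.935e+01 = 1838.7

The lighter particle has larger velocity uncertainty because Δv ∝ 1/m.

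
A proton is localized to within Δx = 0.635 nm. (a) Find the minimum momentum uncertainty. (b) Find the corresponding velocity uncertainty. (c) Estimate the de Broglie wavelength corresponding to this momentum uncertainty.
(a) Δp_min = 8.304 × 10^-26 kg·m/s
(b) Δv_min = 49.645 m/s
(c) λ_dB = 7.980 nm

Step-by-step:

(a) From the uncertainty principle:
Δp_min = ℏ/(2Δx) = (1.055e-34 J·s)/(2 × 6.350e-10 m) = 8.304e-26 kg·m/s

(b) The velocity uncertainty:
Δv = Δp/m = (8.304e-26 kg·m/s)/(1.673e-27 kg) = 4.964e+01 m/s = 49.645 m/s

(c) The de Broglie wavelength for this momentum:
λ = h/p = (6.626e-34 J·s)/(8.304e-26 kg·m/s) = 7.980e-09 m = 7.980 nm

Note: The de Broglie wavelength is comparable to the localization size, as expected from wave-particle duality.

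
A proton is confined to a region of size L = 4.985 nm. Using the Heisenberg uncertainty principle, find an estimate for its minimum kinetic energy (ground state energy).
208.749 neV

Using the uncertainty principle to estimate ground state energy:

1. The position uncertainty is approximately the confinement size:
   Δx ≈ L = 4.985e-09 m

2. From ΔxΔp ≥ ℏ/2, the minimum momentum uncertainty is:
   Δp ≈ ℏ/(2L) = 1.058e-26 kg·m/s

3. The kinetic energy is approximately:
   KE ≈ (Δp)²/(2m) = (1.058e-26)²/(2 × 1.673e-27 kg)
   KE ≈ 3.345e-26 J = 208.749 neV

This is an order-of-magnitude estimate of the ground state energy.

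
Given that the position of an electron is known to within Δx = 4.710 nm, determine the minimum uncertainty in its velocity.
12.290 km/s

Using the Heisenberg uncertainty principle and Δp = mΔv:
ΔxΔp ≥ ℏ/2
Δx(mΔv) ≥ ℏ/2

The minimum uncertainty in velocity is:
Δv_min = ℏ/(2mΔx)
Δv_min = (1.055e-34 J·s) / (2 × 9.109e-31 kg × 4.710e-09 m)
Δv_min = 1.229e+04 m/s = 12.290 km/s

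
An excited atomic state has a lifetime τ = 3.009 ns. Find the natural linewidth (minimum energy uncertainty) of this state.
109.374 neV

Using the energy-time uncertainty principle:
ΔEΔt ≥ ℏ/2

The lifetime τ represents the time uncertainty Δt.
The natural linewidth (minimum energy uncertainty) is:

ΔE = ℏ/(2τ)
ΔE = (1.055e-34 J·s) / (2 × 3.009e-09 s)
ΔE = 1.752e-26 J = 109.374 neV

This natural linewidth limits the precision of spectroscopic measurements.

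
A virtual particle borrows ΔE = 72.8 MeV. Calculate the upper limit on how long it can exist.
4.521 ys

Using the energy-time uncertainty principle:
ΔEΔt ≥ ℏ/2

For a virtual particle borrowing energy ΔE, the maximum lifetime is:
Δt_max = ℏ/(2ΔE)

Converting energy:
ΔE = 72.8 MeV = 1.166e-11 J

Δt_max = (1.055e-34 J·s) / (2 × 1.166e-11 J)
Δt_max = 4.521e-24 s = 4.521 ys

Virtual particles with higher borrowed energy exist for shorter times.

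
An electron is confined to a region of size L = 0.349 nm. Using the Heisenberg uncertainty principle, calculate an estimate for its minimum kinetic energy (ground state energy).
78.201 meV

Using the uncertainty principle to estimate ground state energy:

1. The position uncertainty is approximately the confinement size:
   Δx ≈ L = 3.490e-10 m

2. From ΔxΔp ≥ ℏ/2, the minimum momentum uncertainty is:
   Δp ≈ ℏ/(2L) = 1.511e-25 kg·m/s

3. The kinetic energy is approximately:
   KE ≈ (Δp)²/(2m) = (1.511e-25)²/(2 × 9.109e-31 kg)
   KE ≈ 1.253e-20 J = 78.201 meV

This is an order-of-magnitude estimate of the ground state energy.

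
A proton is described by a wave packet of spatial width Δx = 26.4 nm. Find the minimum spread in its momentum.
1.997 × 10^-27 kg·m/s

For a wave packet, the spatial width Δx and momentum spread Δp are related by the uncertainty principle:
ΔxΔp ≥ ℏ/2

The minimum momentum spread is:
Δp_min = ℏ/(2Δx)
Δp_min = (1.055e-34 J·s) / (2 × 2.640e-08 m)
Δp_min = 1.997e-27 kg·m/s

A wave packet cannot have both a well-defined position and well-defined momentum.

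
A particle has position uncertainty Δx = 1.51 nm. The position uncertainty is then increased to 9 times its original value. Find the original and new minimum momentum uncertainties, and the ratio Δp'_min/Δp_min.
Original Δp_min = 3.492 × 10^-26 kg·m/s; new Δp'_min = 3.880 × 10^-27 kg·m/s; ratio Δp'_min/Δp_min = 1/9.

From the uncertainty principle ΔxΔp ≥ ℏ/2, the minimum momentum uncertainty is Δp_min = ℏ/(2Δx).

Original (Δx = 1.51 nm = 1.510e-09 m):
Δp_min = (1.055e-34 J·s)/(2 × 1.510e-09 m) = 3.492e-26 kg·m/s

When Δx → 9Δx:
Δp'_min = ℏ/(2 × 9Δx) = (1/9) × ℏ/(2Δx) = (1/9) × Δp_min
Δp'_min = 1/9 × 3.492e-26 kg·m/s = 3.880e-27 kg·m/s

Since Δp_min ∝ 1/Δx, when Δx is increased to 9 times its original value, Δp_min decreases to 1/9 of its original value.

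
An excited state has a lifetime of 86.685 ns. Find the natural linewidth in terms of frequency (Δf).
918.007 kHz

Using the energy-time uncertainty principle and E = hf:
ΔEΔt ≥ ℏ/2
hΔf·Δt ≥ ℏ/2

The minimum frequency uncertainty is:
Δf = ℏ/(2hτ) = 1/(4πτ)
Δf = 1/(4π × 8.668e-08 s)
Δf = 9.180e+05 Hz = 918.007 kHz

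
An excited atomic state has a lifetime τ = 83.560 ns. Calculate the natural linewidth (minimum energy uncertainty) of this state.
3.939 neV

Using the energy-time uncertainty principle:
ΔEΔt ≥ ℏ/2

The lifetime τ represents the time uncertainty Δt.
The natural linewidth (minimum energy uncertainty) is:

ΔE = ℏ/(2τ)
ΔE = (1.055e-34 J·s) / (2 × 8.356e-08 s)
ΔE = 6.310e-28 J = 3.939 neV

This natural linewidth limits the precision of spectroscopic measurements.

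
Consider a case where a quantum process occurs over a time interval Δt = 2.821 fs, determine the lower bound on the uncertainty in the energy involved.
116.663 meV

Using the energy-time uncertainty principle:
ΔEΔt ≥ ℏ/2

The minimum uncertainty in energy is:
ΔE_min = ℏ/(2Δt)
ΔE_min = (1.055e-34 J·s) / (2 × 2.821e-15 s)
ΔE_min = 1.869e-20 J = 116.663 meV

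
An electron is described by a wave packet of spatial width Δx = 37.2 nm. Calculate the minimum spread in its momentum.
1.417 × 10^-27 kg·m/s

For a wave packet, the spatial width Δx and momentum spread Δp are related by the uncertainty principle:
ΔxΔp ≥ ℏ/2

The minimum momentum spread is:
Δp_min = ℏ/(2Δx)
Δp_min = (1.055e-34 J·s) / (2 × 3.720e-08 m)
Δp_min = 1.417e-27 kg·m/s

A wave packet cannot have both a well-defined position and well-defined momentum.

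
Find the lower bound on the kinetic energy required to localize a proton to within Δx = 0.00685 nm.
110.554 meV

Localizing a particle requires giving it sufficient momentum uncertainty:

1. From uncertainty principle: Δp ≥ ℏ/(2Δx)
   Δp_min = (1.055e-34 J·s) / (2 × 6.850e-12 m)
   Δp_min = 7.698e-24 kg·m/s

2. This momentum uncertainty corresponds to kinetic energy:
   KE ≈ (Δp)²/(2m) = (7.698e-24)²/(2 × 1.673e-27 kg)
   KE = 1.771e-20 J = 110.554 meV

Tighter localization requires more energy.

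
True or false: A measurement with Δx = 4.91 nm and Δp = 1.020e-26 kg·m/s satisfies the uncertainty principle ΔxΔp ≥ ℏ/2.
No, it violates the uncertainty principle (impossible measurement).

Calculate the product ΔxΔp:
ΔxΔp = (4.910e-09 m) × (1.020e-26 kg·m/s)
ΔxΔp = 5.008e-35 J·s

Compare to the minimum allowed value ℏ/2:
ℏ/2 = 5.273e-35 J·s

Since ΔxΔp = 5.008e-35 J·s < 5.273e-35 J·s = ℏ/2,
the measurement violates the uncertainty principle.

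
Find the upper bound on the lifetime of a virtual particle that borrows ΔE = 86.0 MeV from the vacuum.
3.827 ys

Using the energy-time uncertainty principle:
ΔEΔt ≥ ℏ/2

For a virtual particle borrowing energy ΔE, the maximum lifetime is:
Δt_max = ℏ/(2ΔE)

Converting energy:
ΔE = 86.0 MeV = 1.378e-11 J

Δt_max = (1.055e-34 J·s) / (2 × 1.378e-11 J)
Δt_max = 3.827e-24 s = 3.827 ys

Virtual particles with higher borrowed energy exist for shorter times.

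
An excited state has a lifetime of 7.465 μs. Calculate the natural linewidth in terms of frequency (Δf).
10.660 kHz

Using the energy-time uncertainty principle and E = hf:
ΔEΔt ≥ ℏ/2
hΔf·Δt ≥ ℏ/2

The minimum frequency uncertainty is:
Δf = ℏ/(2hτ) = 1/(4πτ)
Δf = 1/(4π × 7.465e-06 s)
Δf = 1.066e+04 Hz = 10.660 kHz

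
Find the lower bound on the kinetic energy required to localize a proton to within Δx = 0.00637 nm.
127.843 meV

Localizing a particle requires giving it sufficient momentum uncertainty:

1. From uncertainty principle: Δp ≥ ℏ/(2Δx)
   Δp_min = (1.055e-34 J·s) / (2 × 6.370e-12 m)
   Δp_min = 8.278e-24 kg·m/s

2. This momentum uncertainty corresponds to kinetic energy:
   KE ≈ (Δp)²/(2m) = (8.278e-24)²/(2 × 1.673e-27 kg)
   KE = 2.048e-20 J = 127.843 meV

Tighter localization requires more energy.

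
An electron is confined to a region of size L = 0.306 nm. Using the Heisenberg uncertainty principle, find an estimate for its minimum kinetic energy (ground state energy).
101.723 meV

Using the uncertainty principle to estimate ground state energy:

1. The position uncertainty is approximately the confinement size:
   Δx ≈ L = 3.060e-10 m

2. From ΔxΔp ≥ ℏ/2, the minimum momentum uncertainty is:
   Δp ≈ ℏ/(2L) = 1.723e-25 kg·m/s

3. The kinetic energy is approximately:
   KE ≈ (Δp)²/(2m) = (1.723e-25)²/(2 × 9.109e-31 kg)
   KE ≈ 1.630e-20 J = 101.723 meV

This is an order-of-magnitude estimate of the ground state energy.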